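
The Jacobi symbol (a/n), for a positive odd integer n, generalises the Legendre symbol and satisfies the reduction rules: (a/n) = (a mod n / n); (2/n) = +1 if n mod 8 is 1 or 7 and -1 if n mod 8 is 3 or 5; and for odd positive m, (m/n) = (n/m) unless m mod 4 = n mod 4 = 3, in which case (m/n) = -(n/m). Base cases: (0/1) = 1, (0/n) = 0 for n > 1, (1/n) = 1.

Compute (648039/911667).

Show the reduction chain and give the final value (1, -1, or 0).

flip (648039/911667) -> (911667/648039): both odd, 648039 mod 4 = 3, 911667 mod 4 = 3, so the flip contributes -1; sign now -1
(911667/648039): 911667 mod 648039 = 263628, so (911667/648039) = (263628/648039)
factor out 2^2: 263628 = 2^2·65907; with 648039 mod 8 = 7, (2/648039) = +1; sign now -1; continue with (65907/648039)
flip (65907/648039) -> (648039/65907): both odd, 65907 mod 4 = 3, 648039 mod 4 = 3, so the flip contributes -1; sign now +1
(648039/65907): 648039 mod 65907 = 54876, so (648039/65907) = (54876/65907)
factor out 2^2: 54876 = 2^2·13719; with 65907 mod 8 = 3, (2/65907) = -1; sign now +1; continue with (13719/65907)
flip (13719/65907) -> (65907/13719): both odd, 13719 mod 4 = 3, 65907 mod 4 = 3, so the flip contributes -1; sign now -1
(65907/13719): 65907 mod 13719 = 11031, so (65907/13719) = (11031/13719)
flip (11031/13719) -> (13719/11031): both odd, 11031 mod 4 = 3, 13719 mod 4 = 3, so the flip contributes -1; sign now +1
(13719/11031): 13719 mod 11031 = 2688, so (13719/11031) = (2688/11031)
factor out 2^7: 2688 = 2^7·21; with 11031 mod 8 = 7, (2/11031) = +1; sign now +1; continue with (21/11031)
flip (21/11031) -> (11031/21): both odd, 21 mod 4 = 1, 11031 mod 4 = 3, so the flip contributes +1; sign now +1
(11031/21): 11031 mod 21 = 6, so (11031/21) = (6/21)
factor out 2^1: 6 = 2^1·3; with 21 mod 8 = 5, (2/21) = -1; sign now -1; continue with (3/21)
flip (3/21) -> (21/3): both odd, 3 mod 4 = 3, 21 mod 4 = 1, so the flip contributes +1; sign now -1
(21/3): 21 mod 3 = 0, so (21/3) = (0/3)
reached (0/3); gcd(a, n) > 1, so (0/3) = 0 and the symbol is 0

0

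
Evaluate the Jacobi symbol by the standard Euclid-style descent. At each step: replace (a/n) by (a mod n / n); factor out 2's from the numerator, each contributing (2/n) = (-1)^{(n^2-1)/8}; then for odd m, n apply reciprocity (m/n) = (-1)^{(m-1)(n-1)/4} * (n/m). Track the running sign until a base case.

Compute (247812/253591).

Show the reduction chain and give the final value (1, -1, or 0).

247812 = 2^2·61953; (2/253591) = +1 since 253591 mod 8 = 7, so (247812/253591) = (+1)^2·(61953/253591); sign now +1
reciprocity: (61953/253591) = +1·(253591/61953) since 61953 mod 4 = 1, 253591 mod 4 = 3; sign now +1
(253591/61953) = (5779/61953)   [reduce mod 61953]
reciprocity: (5779/61953) = +1·(61953/5779) since 5779 mod 4 = 3, 61953 mod 4 = 1; sign now +1
(61953/5779) = (4163/5779)   [reduce mod 5779]
reciprocity: (4163/5779) = -1·(5779/4163) since 4163 mod 4 = 3, 5779 mod 4 = 3; sign now -1
(5779/4163) = (1616/4163)   [reduce mod 4163]
1616 = 2^4·101; (2/4163) = -1 since 4163 mod 8 = 3, so (1616/4163) = (-1)^4·(101/4163); sign now -1
reciprocity: (101/4163) = +1·(4163/101) since 101 mod 4 = 1, 4163 mod 4 = 3; sign now -1
(4163/101) = (22/101)   [reduce mod 101]
22 = 2^1·11; (2/101) = -1 since 101 mod 8 = 5, so (22/101) = (-1)^1·(11/101); sign now +1
reciprocity: (11/101) = +1·(101/11) since 11 mod 4 = 3, 101 mod 4 = 1; sign now +1
(101/11) = (2/11)   [reduce mod 11]
2 = 2^1·1; (2/11) = -1 since 11 mod 8 = 3, so (2/11) = (-1)^1·(1/11); sign now -1
(1/11) = 1; final value = sign = -1

-1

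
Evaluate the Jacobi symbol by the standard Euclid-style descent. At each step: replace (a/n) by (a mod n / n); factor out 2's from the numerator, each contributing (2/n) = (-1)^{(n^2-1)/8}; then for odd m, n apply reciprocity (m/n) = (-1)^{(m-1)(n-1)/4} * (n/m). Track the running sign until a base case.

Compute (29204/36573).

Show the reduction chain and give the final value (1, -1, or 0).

1

factor out 2^2: 29204 = 2^2·7301; with 36573 mod 8 = 5, (2/36573) = -1; sign now +1; continue with (7301/36573)
flip (7301/36573) -> (36573/7301): both odd, 7301 mod 4 = 1, 36573 mod 4 = 1, so the flip contributes +1; sign now +1
(36573/7301): 36573 mod 7301 = 68, so (36573/7301) = (68/7301)
factor out 2^2: 68 = 2^2·17; with 7301 mod 8 = 5, (2/7301) = -1; sign now +1; continue with (17/7301)
flip (17/7301) -> (7301/17): both odd, 17 mod 4 = 1, 7301 mod 4 = 1, so the flip contributes +1; sign now +1
(7301/17): 7301 mod 17 = 8, so (7301/17) = (8/17)
factor out 2^3: 8 = 2^3·1; with 17 mod 8 = 1, (2/17) = +1; sign now +1; continue with (1/17)
reached (1/17) = 1, so the symbol is +1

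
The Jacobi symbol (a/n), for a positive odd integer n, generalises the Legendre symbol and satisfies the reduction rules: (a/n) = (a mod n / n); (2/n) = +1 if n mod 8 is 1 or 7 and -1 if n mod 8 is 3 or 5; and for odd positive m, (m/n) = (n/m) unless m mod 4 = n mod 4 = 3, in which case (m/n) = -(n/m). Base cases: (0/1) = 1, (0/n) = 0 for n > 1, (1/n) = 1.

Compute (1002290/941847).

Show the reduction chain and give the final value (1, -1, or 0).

(1002290/941847) = (60443/941847)   [reduce mod 941847]
reciprocity: (60443/941847) = -1·(941847/60443) since 60443 mod 4 = 3, 941847 mod 4 = 3; sign now -1
(941847/60443) = (35202/60443)   [reduce mod 60443]
35202 = 2^1·17601; (2/60443) = -1 since 60443 mod 8 = 3, so (35202/60443) = (-1)^1·(17601/60443); sign now +1
reciprocity: (17601/60443) = +1·(60443/17601) since 17601 mod 4 = 1, 60443 mod 4 = 3; sign now +1
(60443/17601) = (7640/17601)   [reduce mod 17601]
7640 = 2^3·955; (2/17601) = +1 since 17601 mod 8 = 1, so (7640/17601) = (+1)^3·(955/17601); sign now +1
reciprocity: (955/17601) = +1·(17601/955) since 955 mod 4 = 3, 17601 mod 4 = 1; sign now +1
(17601/955) = (411/955)   [reduce mod 955]
reciprocity: (411/955) = -1·(955/411) since 411 mod 4 = 3, 955 mod 4 = 3; sign now -1
(955/411) = (133/411)   [reduce mod 411]
reciprocity: (133/411) = +1·(411/133) since 133 mod 4 = 1, 411 mod 4 = 3; sign now -1
(411/133) = (12/133)   [reduce mod 133]
12 = 2^2·3; (2/133) = -1 since 133 mod 8 = 5, so (12/133) = (-1)^2·(3/133); sign now -1
reciprocity: (3/133) = +1·(133/3) since 3 mod 4 = 3, 133 mod 4 = 1; sign now -1
(133/3) = (1/3)   [reduce mod 3]
(1/3) = 1; final value = sign = -1

-1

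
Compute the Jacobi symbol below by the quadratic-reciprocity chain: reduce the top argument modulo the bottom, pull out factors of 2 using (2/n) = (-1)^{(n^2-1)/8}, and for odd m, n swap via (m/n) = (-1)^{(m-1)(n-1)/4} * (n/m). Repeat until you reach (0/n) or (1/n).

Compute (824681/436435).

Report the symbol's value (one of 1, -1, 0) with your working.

(824681/436435): 824681 mod 436435 = 388246, so (824681/436435) = (388246/436435)
factor out 2^1: 388246 = 2^1·194123; with 436435 mod 8 = 3, (2/436435) = -1; sign now -1; continue with (194123/436435)
flip (194123/436435) -> (436435/194123): both odd, 194123 mod 4 = 3, 436435 mod 4 = 3, so the flip contributes -1; sign now +1
(436435/194123): 436435 mod 194123 = 48189, so (436435/194123) = (48189/194123)
flip (48189/194123) -> (194123/48189): both odd, 48189 mod 4 = 1, 194123 mod 4 = 3, so the flip contributes +1; sign now +1
(194123/48189): 194123 mod 48189 = 1367, so (194123/48189) = (1367/48189)
flip (1367/48189) -> (48189/1367): both odd, 1367 mod 4 = 3, 48189 mod 4 = 1, so the flip contributes +1; sign now +1
(48189/1367): 48189 mod 1367 = 344, so (48189/1367) = (344/1367)
factor out 2^3: 344 = 2^3·43; with 1367 mod 8 = 7, (2/1367) = +1; sign now +1; continue with (43/1367)
flip (43/1367) -> (1367/43): both odd, 43 mod 4 = 3, 1367 mod 4 = 3, so the flip contributes -1; sign now -1
(1367/43): 1367 mod 43 = 34, so (1367/43) = (34/43)
factor out 2^1: 34 = 2^1·17; with 43 mod 8 = 3, (2/43) = -1; sign now +1; continue with (17/43)
flip (17/43) -> (43/17): both odd, 17 mod 4 = 1, 43 mod 4 = 3, so the flip contributes +1; sign now +1
(43/17): 43 mod 17 = 9, so (43/17) = (9/17)
flip (9/17) -> (17/9): both odd, 9 mod 4 = 1, 17 mod 4 = 1, so the flip contributes +1; sign now +1
(17/9): 17 mod 9 = 8, so (17/9) = (8/9)
factor out 2^3: 8 = 2^3·1; with 9 mod 8 = 1, (2/9) = +1; sign now +1; continue with (1/9)
reached (1/9) = 1, so the symbol is +1

1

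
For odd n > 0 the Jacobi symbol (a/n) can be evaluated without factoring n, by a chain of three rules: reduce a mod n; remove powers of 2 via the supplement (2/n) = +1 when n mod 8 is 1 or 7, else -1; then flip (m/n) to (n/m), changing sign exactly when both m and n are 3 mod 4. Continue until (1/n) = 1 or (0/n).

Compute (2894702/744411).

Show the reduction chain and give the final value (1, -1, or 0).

(2894702/744411): 2894702 mod 744411 = 661469, so (2894702/744411) = (661469/744411)
flip (661469/744411) -> (744411/661469): both odd, 661469 mod 4 = 1, 744411 mod 4 = 3, so the flip contributes +1; sign now +1
(744411/661469): 744411 mod 661469 = 82942, so (744411/661469) = (82942/661469)
factor out 2^1: 82942 = 2^1·41471; with 661469 mod 8 = 5, (2/661469) = -1; sign now -1; continue with (41471/661469)
flip (41471/661469) -> (661469/41471): both odd, 41471 mod 4 = 3, 661469 mod 4 = 1, so the flip contributes +1; sign now -1
(661469/41471): 661469 mod 41471 = 39404, so (661469/41471) = (39404/41471)
factor out 2^2: 39404 = 2^2·9851; with 41471 mod 8 = 7, (2/41471) = +1; sign now -1; continue with (9851/41471)
flip (9851/41471) -> (41471/9851): both odd, 9851 mod 4 = 3, 41471 mod 4 = 3, so the flip contributes -1; sign now +1
(41471/9851): 41471 mod 9851 = 2067, so (41471/9851) = (2067/9851)
flip (2067/9851) -> (9851/2067): both odd, 2067 mod 4 = 3, 9851 mod 4 = 3, so the flip contributes -1; sign now -1
(9851/2067): 9851 mod 2067 = 1583, so (9851/2067) = (1583/2067)
flip (1583/2067) -> (2067/1583): both odd, 1583 mod 4 = 3, 2067 mod 4 = 3, so the flip contributes -1; sign now +1
(2067/1583): 2067 mod 1583 = 484, so (2067/1583) = (484/1583)
factor out 2^2: 484 = 2^2·121; with 1583 mod 8 = 7, (2/1583) = +1; sign now +1; continue with (121/1583)
flip (121/1583) -> (1583/121): both odd, 121 mod 4 = 1, 1583 mod 4 = 3, so the flip contributes +1; sign now +1
(1583/121): 1583 mod 121 = 10, so (1583/121) = (10/121)
factor out 2^1: 10 = 2^1·5; with 121 mod 8 = 1, (2/121) = +1; sign now +1; continue with (5/121)
flip (5/121) -> (121/5): both odd, 5 mod 4 = 1, 121 mod 4 = 1, so the flip contributes +1; sign now +1
(121/5): 121 mod 5 = 1, so (121/5) = (1/5)
reached (1/5) = 1, so the symbol is +1

1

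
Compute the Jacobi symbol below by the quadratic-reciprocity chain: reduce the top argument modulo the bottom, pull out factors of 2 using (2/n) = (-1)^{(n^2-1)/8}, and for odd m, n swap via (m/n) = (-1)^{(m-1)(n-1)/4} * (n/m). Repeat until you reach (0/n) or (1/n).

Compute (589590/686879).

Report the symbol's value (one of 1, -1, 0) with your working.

factor out 2^1: 589590 = 2^1·294795; with 686879 mod 8 = 7, (2/686879) = +1; sign now +1; continue with (294795/686879)
flip (294795/686879) -> (686879/294795): both odd, 294795 mod 4 = 3, 686879 mod 4 = 3, so the flip contributes -1; sign now -1
(686879/294795): 686879 mod 294795 = 97289, so (686879/294795) = (97289/294795)
flip (97289/294795) -> (294795/97289): both odd, 97289 mod 4 = 1, 294795 mod 4 = 3, so the flip contributes +1; sign now -1
(294795/97289): 294795 mod 97289 = 2928, so (294795/97289) = (2928/97289)
factor out 2^4: 2928 = 2^4·183; with 97289 mod 8 = 1, (2/97289) = +1; sign now -1; continue with (183/97289)
flip (183/97289) -> (97289/183): both odd, 183 mod 4 = 3, 97289 mod 4 = 1, so the flip contributes +1; sign now -1
(97289/183): 97289 mod 183 = 116, so (97289/183) = (116/183)
factor out 2^2: 116 = 2^2·29; with 183 mod 8 = 7, (2/183) = +1; sign now -1; continue with (29/183)
flip (29/183) -> (183/29): both odd, 29 mod 4 = 1, 183 mod 4 = 3, so the flip contributes +1; sign now -1
(183/29): 183 mod 29 = 9, so (183/29) = (9/29)
flip (9/29) -> (29/9): both odd, 9 mod 4 = 1, 29 mod 4 = 1, so the flip contributes +1; sign now -1
(29/9): 29 mod 9 = 2, so (29/9) = (2/9)
factor out 2^1: 2 = 2^1·1; with 9 mod 8 = 1, (2/9) = +1; sign now -1; continue with (1/9)
reached (1/9) = 1, so the symbol is -1

-1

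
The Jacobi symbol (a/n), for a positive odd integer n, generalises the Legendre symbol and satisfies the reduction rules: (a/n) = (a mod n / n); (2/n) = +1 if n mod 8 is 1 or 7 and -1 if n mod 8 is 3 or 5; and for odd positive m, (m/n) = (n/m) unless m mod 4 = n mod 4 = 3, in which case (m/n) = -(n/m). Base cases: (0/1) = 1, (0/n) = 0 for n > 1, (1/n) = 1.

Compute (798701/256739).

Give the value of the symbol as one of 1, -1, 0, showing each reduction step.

1

(798701/256739) = (28484/256739)   [reduce mod 256739]
28484 = 2^2·7121; (2/256739) = -1 since 256739 mod 8 = 3, so (28484/256739) = (-1)^2·(7121/256739); sign now +1
reciprocity: (7121/256739) = +1·(256739/7121) since 7121 mod 4 = 1, 256739 mod 4 = 3; sign now +1
(256739/7121) = (383/7121)   [reduce mod 7121]
reciprocity: (383/7121) = +1·(7121/383) since 383 mod 4 = 3, 7121 mod 4 = 1; sign now +1
(7121/383) = (227/383)   [reduce mod 383]
reciprocity: (227/383) = -1·(383/227) since 227 mod 4 = 3, 383 mod 4 = 3; sign now -1
(383/227) = (156/227)   [reduce mod 227]
156 = 2^2·39; (2/227) = -1 since 227 mod 8 = 3, so (156/227) = (-1)^2·(39/227); sign now -1
reciprocity: (39/227) = -1·(227/39) since 39 mod 4 = 3, 227 mod 4 = 3; sign now +1
(227/39) = (32/39)   [reduce mod 39]
32 = 2^5·1; (2/39) = +1 since 39 mod 8 = 7, so (32/39) = (+1)^5·(1/39); sign now +1
(1/39) = 1; final value = sign = +1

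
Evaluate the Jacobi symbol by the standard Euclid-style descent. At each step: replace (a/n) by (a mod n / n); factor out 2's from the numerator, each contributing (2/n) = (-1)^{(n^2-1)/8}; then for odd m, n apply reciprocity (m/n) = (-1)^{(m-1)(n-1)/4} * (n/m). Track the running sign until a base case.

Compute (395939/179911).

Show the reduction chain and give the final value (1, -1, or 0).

(395939/179911) = (36117/179911)   [reduce mod 179911]
reciprocity: (36117/179911) = +1·(179911/36117) since 36117 mod 4 = 1, 179911 mod 4 = 3; sign now +1
(179911/36117) = (35443/36117)   [reduce mod 36117]
reciprocity: (35443/36117) = +1·(36117/35443) since 35443 mod 4 = 3, 36117 mod 4 = 1; sign now +1
(36117/35443) = (674/35443)   [reduce mod 35443]
674 = 2^1·337; (2/35443) = -1 since 35443 mod 8 = 3, so (674/35443) = (-1)^1·(337/35443); sign now -1
reciprocity: (337/35443) = +1·(35443/337) since 337 mod 4 = 1, 35443 mod 4 = 3; sign now -1
(35443/337) = (58/337)   [reduce mod 337]
58 = 2^1·29; (2/337) = +1 since 337 mod 8 = 1, so (58/337) = (+1)^1·(29/337); sign now -1
reciprocity: (29/337) = +1·(337/29) since 29 mod 4 = 1, 337 mod 4 = 1; sign now -1
(337/29) = (18/29)   [reduce mod 29]
18 = 2^1·9; (2/29) = -1 since 29 mod 8 = 5, so (18/29) = (-1)^1·(9/29); sign now +1
reciprocity: (9/29) = +1·(29/9) since 9 mod 4 = 1, 29 mod 4 = 1; sign now +1
(29/9) = (2/9)   [reduce mod 9]
2 = 2^1·1; (2/9) = +1 since 9 mod 8 = 1, so (2/9) = (+1)^1·(1/9); sign now +1
(1/9) = 1; final value = sign = +1

1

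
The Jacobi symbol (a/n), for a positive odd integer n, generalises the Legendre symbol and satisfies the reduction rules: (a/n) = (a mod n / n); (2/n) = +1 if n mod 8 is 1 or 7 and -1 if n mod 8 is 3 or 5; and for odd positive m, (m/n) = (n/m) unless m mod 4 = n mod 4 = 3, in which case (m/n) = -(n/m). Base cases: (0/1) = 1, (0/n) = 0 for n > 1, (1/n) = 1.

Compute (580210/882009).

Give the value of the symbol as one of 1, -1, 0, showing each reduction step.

1

580210 = 2^1·290105; (2/882009) = +1 since 882009 mod 8 = 1, so (580210/882009) = (+1)^1·(290105/882009); sign now +1
reciprocity: (290105/882009) = +1·(882009/290105) since 290105 mod 4 = 1, 882009 mod 4 = 1; sign now +1
(882009/290105) = (11694/290105)   [reduce mod 290105]
11694 = 2^1·5847; (2/290105) = +1 since 290105 mod 8 = 1, so (11694/290105) = (+1)^1·(5847/290105); sign now +1
reciprocity: (5847/290105) = +1·(290105/5847) since 5847 mod 4 = 3, 290105 mod 4 = 1; sign now +1
(290105/5847) = (3602/5847)   [reduce mod 5847]
3602 = 2^1·1801; (2/5847) = +1 since 5847 mod 8 = 7, so (3602/5847) = (+1)^1·(1801/5847); sign now +1
reciprocity: (1801/5847) = +1·(5847/1801) since 1801 mod 4 = 1, 5847 mod 4 = 3; sign now +1
(5847/1801) = (444/1801)   [reduce mod 1801]
444 = 2^2·111; (2/1801) = +1 since 1801 mod 8 = 1, so (444/1801) = (+1)^2·(111/1801); sign now +1
reciprocity: (111/1801) = +1·(1801/111) since 111 mod 4 = 3, 1801 mod 4 = 1; sign now +1
(1801/111) = (25/111)   [reduce mod 111]
reciprocity: (25/111) = +1·(111/25) since 25 mod 4 = 1, 111 mod 4 = 3; sign now +1
(111/25) = (11/25)   [reduce mod 25]
reciprocity: (11/25) = +1·(25/11) since 11 mod 4 = 3, 25 mod 4 = 1; sign now +1
(25/11) = (3/11)   [reduce mod 11]
reciprocity: (3/11) = -1·(11/3) since 3 mod 4 = 3, 11 mod 4 = 3; sign now -1
(11/3) = (2/3)   [reduce mod 3]
2 = 2^1·1; (2/3) = -1 since 3 mod 8 = 3, so (2/3) = (-1)^1·(1/3); sign now +1
(1/3) = 1; final value = sign = +1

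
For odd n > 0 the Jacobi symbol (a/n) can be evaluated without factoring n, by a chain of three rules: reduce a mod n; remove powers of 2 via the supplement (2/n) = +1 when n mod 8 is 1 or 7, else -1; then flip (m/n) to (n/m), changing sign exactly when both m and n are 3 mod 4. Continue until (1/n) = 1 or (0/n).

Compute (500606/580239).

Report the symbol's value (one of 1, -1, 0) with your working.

500606 = 2^1·250303; (2/580239) = +1 since 580239 mod 8 = 7, so (500606/580239) = (+1)^1·(250303/580239); sign now +1
reciprocity: (250303/580239) = -1·(580239/250303) since 250303 mod 4 = 3, 580239 mod 4 = 3; sign now -1
(580239/250303) = (79633/250303)   [reduce mod 250303]
reciprocity: (79633/250303) = +1·(250303/79633) since 79633 mod 4 = 1, 250303 mod 4 = 3; sign now -1
(250303/79633) = (11404/79633)   [reduce mod 79633]
11404 = 2^2·2851; (2/79633) = +1 since 79633 mod 8 = 1, so (11404/79633) = (+1)^2·(2851/79633); sign now -1
reciprocity: (2851/79633) = +1·(79633/2851) since 2851 mod 4 = 3, 79633 mod 4 = 1; sign now -1
(79633/2851) = (2656/2851)   [reduce mod 2851]
2656 = 2^5·83; (2/2851) = -1 since 2851 mod 8 = 3, so (2656/2851) = (-1)^5·(83/2851); sign now +1
reciprocity: (83/2851) = -1·(2851/83) since 83 mod 4 = 3, 2851 mod 4 = 3; sign now -1
(2851/83) = (29/83)   [reduce mod 83]
reciprocity: (29/83) = +1·(83/29) since 29 mod 4 = 1, 83 mod 4 = 3; sign now -1
(83/29) = (25/29)   [reduce mod 29]
reciprocity: (25/29) = +1·(29/25) since 25 mod 4 = 1, 29 mod 4 = 1; sign now -1
(29/25) = (4/25)   [reduce mod 25]
4 = 2^2·1; (2/25) = +1 since 25 mod 8 = 1, so (4/25) = (+1)^2·(1/25); sign now -1
(1/25) = 1; final value = sign = -1

-1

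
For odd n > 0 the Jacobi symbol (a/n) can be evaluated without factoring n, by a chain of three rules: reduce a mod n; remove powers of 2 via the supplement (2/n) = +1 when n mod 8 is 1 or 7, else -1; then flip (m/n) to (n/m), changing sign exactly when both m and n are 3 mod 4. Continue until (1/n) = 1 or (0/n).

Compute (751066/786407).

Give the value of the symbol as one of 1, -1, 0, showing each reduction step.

-1

factor out 2^1: 751066 = 2^1·375533; with 786407 mod 8 = 7, (2/786407) = +1; sign now +1; continue with (375533/786407)
flip (375533/786407) -> (786407/375533): both odd, 375533 mod 4 = 1, 786407 mod 4 = 3, so the flip contributes +1; sign now +1
(786407/375533): 786407 mod 375533 = 35341, so (786407/375533) = (35341/375533)
flip (35341/375533) -> (375533/35341): both odd, 35341 mod 4 = 1, 375533 mod 4 = 1, so the flip contributes +1; sign now +1
(375533/35341): 375533 mod 35341 = 22123, so (375533/35341) = (22123/35341)
flip (22123/35341) -> (35341/22123): both odd, 22123 mod 4 = 3, 35341 mod 4 = 1, so the flip contributes +1; sign now +1
(35341/22123): 35341 mod 22123 = 13218, so (35341/22123) = (13218/22123)
factor out 2^1: 13218 = 2^1·6609; with 22123 mod 8 = 3, (2/22123) = -1; sign now -1; continue with (6609/22123)
flip (6609/22123) -> (22123/6609): both odd, 6609 mod 4 = 1, 22123 mod 4 = 3, so the flip contributes +1; sign now -1
(22123/6609): 22123 mod 6609 = 2296, so (22123/6609) = (2296/6609)
factor out 2^3: 2296 = 2^3·287; with 6609 mod 8 = 1, (2/6609) = +1; sign now -1; continue with (287/6609)
flip (287/6609) -> (6609/287): both odd, 287 mod 4 = 3, 6609 mod 4 = 1, so the flip contributes +1; sign now -1
(6609/287): 6609 mod 287 = 8, so (6609/287) = (8/287)
factor out 2^3: 8 = 2^3·1; with 287 mod 8 = 7, (2/287) = +1; sign now -1; continue with (1/287)
reached (1/287) = 1, so the symbol is -1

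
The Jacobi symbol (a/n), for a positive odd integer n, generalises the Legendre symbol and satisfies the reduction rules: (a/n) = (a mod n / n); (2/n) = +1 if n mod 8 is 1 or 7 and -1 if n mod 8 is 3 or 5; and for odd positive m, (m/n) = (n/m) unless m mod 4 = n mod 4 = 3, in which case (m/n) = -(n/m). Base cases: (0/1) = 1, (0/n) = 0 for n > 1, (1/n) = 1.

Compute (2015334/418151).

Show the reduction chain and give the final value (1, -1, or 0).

-1

(2015334/418151): 2015334 mod 418151 = 342730, so (2015334/418151) = (342730/418151)
factor out 2^1: 342730 = 2^1·171365; with 418151 mod 8 = 7, (2/418151) = +1; sign now +1; continue with (171365/418151)
flip (171365/418151) -> (418151/171365): both odd, 171365 mod 4 = 1, 418151 mod 4 = 3, so the flip contributes +1; sign now +1
(418151/171365): 418151 mod 171365 = 75421, so (418151/171365) = (75421/171365)
flip (75421/171365) -> (171365/75421): both odd, 75421 mod 4 = 1, 171365 mod 4 = 1, so the flip contributes +1; sign now +1
(171365/75421): 171365 mod 75421 = 20523, so (171365/75421) = (20523/75421)
flip (20523/75421) -> (75421/20523): both odd, 20523 mod 4 = 3, 75421 mod 4 = 1, so the flip contributes +1; sign now +1
(75421/20523): 75421 mod 20523 = 13852, so (75421/20523) = (13852/20523)
factor out 2^2: 13852 = 2^2·3463; with 20523 mod 8 = 3, (2/20523) = -1; sign now +1; continue with (3463/20523)
flip (3463/20523) -> (20523/3463): both odd, 3463 mod 4 = 3, 20523 mod 4 = 3, so the flip contributes -1; sign now -1
(20523/3463): 20523 mod 3463 = 3208, so (20523/3463) = (3208/3463)
factor out 2^3: 3208 = 2^3·401; with 3463 mod 8 = 7, (2/3463) = +1; sign now -1; continue with (401/3463)
flip (401/3463) -> (3463/401): both odd, 401 mod 4 = 1, 3463 mod 4 = 3, so the flip contributes +1; sign now -1
(3463/401): 3463 mod 401 = 255, so (3463/401) = (255/401)
flip (255/401) -> (401/255): both odd, 255 mod 4 = 3, 401 mod 4 = 1, so the flip contributes +1; sign now -1
(401/255): 401 mod 255 = 146, so (401/255) = (146/255)
factor out 2^1: 146 = 2^1·73; with 255 mod 8 = 7, (2/255) = +1; sign now -1; continue with (73/255)
flip (73/255) -> (255/73): both odd, 73 mod 4 = 1, 255 mod 4 = 3, so the flip contributes +1; sign now -1
(255/73): 255 mod 73 = 36, so (255/73) = (36/73)
factor out 2^2: 36 = 2^2·9; with 73 mod 8 = 1, (2/73) = +1; sign now -1; continue with (9/73)
flip (9/73) -> (73/9): both odd, 9 mod 4 = 1, 73 mod 4 = 1, so the flip contributes +1; sign now -1
(73/9): 73 mod 9 = 1, so (73/9) = (1/9)
reached (1/9) = 1, so the symbol is -1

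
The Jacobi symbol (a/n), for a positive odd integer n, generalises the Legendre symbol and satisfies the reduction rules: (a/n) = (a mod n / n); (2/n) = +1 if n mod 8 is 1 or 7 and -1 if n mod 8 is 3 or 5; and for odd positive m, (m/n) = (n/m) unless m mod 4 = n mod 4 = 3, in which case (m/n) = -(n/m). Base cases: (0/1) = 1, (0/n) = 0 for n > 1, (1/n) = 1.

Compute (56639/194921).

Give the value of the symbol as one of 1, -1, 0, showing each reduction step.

reciprocity: (56639/194921) = +1·(194921/56639) since 56639 mod 4 = 3, 194921 mod 4 = 1; sign now +1
(194921/56639) = (25004/56639)   [reduce mod 56639]
25004 = 2^2·6251; (2/56639) = +1 since 56639 mod 8 = 7, so (25004/56639) = (+1)^2·(6251/56639); sign now +1
reciprocity: (6251/56639) = -1·(56639/6251) since 6251 mod 4 = 3, 56639 mod 4 = 3; sign now -1
(56639/6251) = (380/6251)   [reduce mod 6251]
380 = 2^2·95; (2/6251) = -1 since 6251 mod 8 = 3, so (380/6251) = (-1)^2·(95/6251); sign now -1
reciprocity: (95/6251) = -1·(6251/95) since 95 mod 4 = 3, 6251 mod 4 = 3; sign now +1
(6251/95) = (76/95)   [reduce mod 95]
76 = 2^2·19; (2/95) = +1 since 95 mod 8 = 7, so (76/95) = (+1)^2·(19/95); sign now +1
reciprocity: (19/95) = -1·(95/19) since 19 mod 4 = 3, 95 mod 4 = 3; sign now -1
(95/19) = (0/19)   [reduce mod 19]
(0/19) = 0   [gcd(a, n) > 1]; final value = 0

0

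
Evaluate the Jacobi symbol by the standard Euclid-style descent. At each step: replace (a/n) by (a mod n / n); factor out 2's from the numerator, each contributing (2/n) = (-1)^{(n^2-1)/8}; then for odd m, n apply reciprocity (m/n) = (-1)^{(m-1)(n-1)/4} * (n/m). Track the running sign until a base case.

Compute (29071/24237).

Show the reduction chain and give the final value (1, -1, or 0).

1

(29071/24237) = (4834/24237)   [reduce mod 24237]
4834 = 2^1·2417; (2/24237) = -1 since 24237 mod 8 = 5, so (4834/24237) = (-1)^1·(2417/24237); sign now -1
reciprocity: (2417/24237) = +1·(24237/2417) since 2417 mod 4 = 1, 24237 mod 4 = 1; sign now -1
(24237/2417) = (67/2417)   [reduce mod 2417]
reciprocity: (67/2417) = +1·(2417/67) since 67 mod 4 = 3, 2417 mod 4 = 1; sign now -1
(2417/67) = (5/67)   [reduce mod 67]
reciprocity: (5/67) = +1·(67/5) since 5 mod 4 = 1, 67 mod 4 = 3; sign now -1
(67/5) = (2/5)   [reduce mod 5]
2 = 2^1·1; (2/5) = -1 since 5 mod 8 = 5, so (2/5) = (-1)^1·(1/5); sign now +1
(1/5) = 1; final value = sign = +1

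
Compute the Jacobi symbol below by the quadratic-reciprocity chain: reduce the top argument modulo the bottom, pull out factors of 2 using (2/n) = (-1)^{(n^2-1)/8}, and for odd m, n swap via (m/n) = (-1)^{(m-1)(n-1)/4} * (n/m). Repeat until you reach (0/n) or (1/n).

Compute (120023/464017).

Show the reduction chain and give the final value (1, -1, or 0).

reciprocity: (120023/464017) = +1·(464017/120023) since 120023 mod 4 = 3, 464017 mod 4 = 1; sign now +1
(464017/120023) = (103948/120023)   [reduce mod 120023]
103948 = 2^2·25987; (2/120023) = +1 since 120023 mod 8 = 7, so (103948/120023) = (+1)^2·(25987/120023); sign now +1
reciprocity: (25987/120023) = -1·(120023/25987) since 25987 mod 4 = 3, 120023 mod 4 = 3; sign now -1
(120023/25987) = (16075/25987)   [reduce mod 25987]
reciprocity: (16075/25987) = -1·(25987/16075) since 16075 mod 4 = 3, 25987 mod 4 = 3; sign now +1
(25987/16075) = (9912/16075)   [reduce mod 16075]
9912 = 2^3·1239; (2/16075) = -1 since 16075 mod 8 = 3, so (9912/16075) = (-1)^3·(1239/16075); sign now -1
reciprocity: (1239/16075) = -1·(16075/1239) since 1239 mod 4 = 3, 16075 mod 4 = 3; sign now +1
(16075/1239) = (1207/1239)   [reduce mod 1239]
reciprocity: (1207/1239) = -1·(1239/1207) since 1207 mod 4 = 3, 1239 mod 4 = 3; sign now -1
(1239/1207) = (32/1207)   [reduce mod 1207]
32 = 2^5·1; (2/1207) = +1 since 1207 mod 8 = 7, so (32/1207) = (+1)^5·(1/1207); sign now -1
(1/1207) = 1; final value = sign = -1

-1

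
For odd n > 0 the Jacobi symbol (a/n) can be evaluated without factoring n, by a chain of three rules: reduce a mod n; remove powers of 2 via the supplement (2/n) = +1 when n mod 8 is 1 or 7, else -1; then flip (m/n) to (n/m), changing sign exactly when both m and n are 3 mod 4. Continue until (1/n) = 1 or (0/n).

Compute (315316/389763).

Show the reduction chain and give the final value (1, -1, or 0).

factor out 2^2: 315316 = 2^2·78829; with 389763 mod 8 = 3, (2/389763) = -1; sign now +1; continue with (78829/389763)
flip (78829/389763) -> (389763/78829): both odd, 78829 mod 4 = 1, 389763 mod 4 = 3, so the flip contributes +1; sign now +1
(389763/78829): 389763 mod 78829 = 74447, so (389763/78829) = (74447/78829)
flip (74447/78829) -> (78829/74447): both odd, 74447 mod 4 = 3, 78829 mod 4 = 1, so the flip contributes +1; sign now +1
(78829/74447): 78829 mod 74447 = 4382, so (78829/74447) = (4382/74447)
factor out 2^1: 4382 = 2^1·2191; with 74447 mod 8 = 7, (2/74447) = +1; sign now +1; continue with (2191/74447)
flip (2191/74447) -> (74447/2191): both odd, 2191 mod 4 = 3, 74447 mod 4 = 3, so the flip contributes -1; sign now -1
(74447/2191): 74447 mod 2191 = 2144, so (74447/2191) = (2144/2191)
factor out 2^5: 2144 = 2^5·67; with 2191 mod 8 = 7, (2/2191) = +1; sign now -1; continue with (67/2191)
flip (67/2191) -> (2191/67): both odd, 67 mod 4 = 3, 2191 mod 4 = 3, so the flip contributes -1; sign now +1
(2191/67): 2191 mod 67 = 47, so (2191/67) = (47/67)
flip (47/67) -> (67/47): both odd, 47 mod 4 = 3, 67 mod 4 = 3, so the flip contributes -1; sign now -1
(67/47): 67 mod 47 = 20, so (67/47) = (20/47)
factor out 2^2: 20 = 2^2·5; with 47 mod 8 = 7, (2/47) = +1; sign now -1; continue with (5/47)
flip (5/47) -> (47/5): both odd, 5 mod 4 = 1, 47 mod 4 = 3, so the flip contributes +1; sign now -1
(47/5): 47 mod 5 = 2, so (47/5) = (2/5)
factor out 2^1: 2 = 2^1·1; with 5 mod 8 = 5, (2/5) = -1; sign now +1; continue with (1/5)
reached (1/5) = 1, so the symbol is +1

1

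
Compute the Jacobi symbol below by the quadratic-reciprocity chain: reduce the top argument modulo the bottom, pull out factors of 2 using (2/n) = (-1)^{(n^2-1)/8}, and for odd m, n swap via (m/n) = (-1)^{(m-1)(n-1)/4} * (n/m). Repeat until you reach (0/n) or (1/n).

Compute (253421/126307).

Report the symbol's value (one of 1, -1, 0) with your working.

(253421/126307) = (807/126307)   [reduce mod 126307]
reciprocity: (807/126307) = -1·(126307/807) since 807 mod 4 = 3, 126307 mod 4 = 3; sign now -1
(126307/807) = (415/807)   [reduce mod 807]
reciprocity: (415/807) = -1·(807/415) since 415 mod 4 = 3, 807 mod 4 = 3; sign now +1
(807/415) = (392/415)   [reduce mod 415]
392 = 2^3·49; (2/415) = +1 since 415 mod 8 = 7, so (392/415) = (+1)^3·(49/415); sign now +1
reciprocity: (49/415) = +1·(415/49) since 49 mod 4 = 1, 415 mod 4 = 3; sign now +1
(415/49) = (23/49)   [reduce mod 49]
reciprocity: (23/49) = +1·(49/23) since 23 mod 4 = 3, 49 mod 4 = 1; sign now +1
(49/23) = (3/23)   [reduce mod 23]
reciprocity: (3/23) = -1·(23/3) since 3 mod 4 = 3, 23 mod 4 = 3; sign now -1
(23/3) = (2/3)   [reduce mod 3]
2 = 2^1·1; (2/3) = -1 since 3 mod 8 = 3, so (2/3) = (-1)^1·(1/3); sign now +1
(1/3) = 1; final value = sign = +1

1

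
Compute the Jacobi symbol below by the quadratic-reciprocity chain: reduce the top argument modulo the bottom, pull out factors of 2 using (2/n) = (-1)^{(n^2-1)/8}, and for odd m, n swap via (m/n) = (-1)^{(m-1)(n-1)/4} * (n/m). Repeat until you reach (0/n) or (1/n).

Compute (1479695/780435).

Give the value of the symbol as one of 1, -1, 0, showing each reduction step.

(1479695/780435): 1479695 mod 780435 = 699260, so (1479695/780435) = (699260/780435)
factor out 2^2: 699260 = 2^2·174815; with 780435 mod 8 = 3, (2/780435) = -1; sign now +1; continue with (174815/780435)
flip (174815/780435) -> (780435/174815): both odd, 174815 mod 4 = 3, 780435 mod 4 = 3, so the flip contributes -1; sign now -1
(780435/174815): 780435 mod 174815 = 81175, so (780435/174815) = (81175/174815)
flip (81175/174815) -> (174815/81175): both odd, 81175 mod 4 = 3, 174815 mod 4 = 3, so the flip contributes -1; sign now +1
(174815/81175): 174815 mod 81175 = 12465, so (174815/81175) = (12465/81175)
flip (12465/81175) -> (81175/12465): both odd, 12465 mod 4 = 1, 81175 mod 4 = 3, so the flip contributes +1; sign now +1
(81175/12465): 81175 mod 12465 = 6385, so (81175/12465) = (6385/12465)
flip (6385/12465) -> (12465/6385): both odd, 6385 mod 4 = 1, 12465 mod 4 = 1, so the flip contributes +1; sign now +1
(12465/6385): 12465 mod 6385 = 6080, so (12465/6385) = (6080/6385)
factor out 2^6: 6080 = 2^6·95; with 6385 mod 8 = 1, (2/6385) = +1; sign now +1; continue with (95/6385)
flip (95/6385) -> (6385/95): both odd, 95 mod 4 = 3, 6385 mod 4 = 1, so the flip contributes +1; sign now +1
(6385/95): 6385 mod 95 = 20, so (6385/95) = (20/95)
factor out 2^2: 20 = 2^2·5; with 95 mod 8 = 7, (2/95) = +1; sign now +1; continue with (5/95)
flip (5/95) -> (95/5): both odd, 5 mod 4 = 1, 95 mod 4 = 3, so the flip contributes +1; sign now +1
(95/5): 95 mod 5 = 0, so (95/5) = (0/5)
reached (0/5); gcd(a, n) > 1, so (0/5) = 0 and the symbol is 0

0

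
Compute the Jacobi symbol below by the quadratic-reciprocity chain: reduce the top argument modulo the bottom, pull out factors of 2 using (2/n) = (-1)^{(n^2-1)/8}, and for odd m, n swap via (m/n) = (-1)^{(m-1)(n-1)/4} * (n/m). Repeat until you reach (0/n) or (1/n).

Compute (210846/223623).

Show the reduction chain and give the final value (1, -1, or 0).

0

210846 = 2^1·105423; (2/223623) = +1 since 223623 mod 8 = 7, so (210846/223623) = (+1)^1·(105423/223623); sign now +1
reciprocity: (105423/223623) = -1·(223623/105423) since 105423 mod 4 = 3, 223623 mod 4 = 3; sign now -1
(223623/105423) = (12777/105423)   [reduce mod 105423]
reciprocity: (12777/105423) = +1·(105423/12777) since 12777 mod 4 = 1, 105423 mod 4 = 3; sign now -1
(105423/12777) = (3207/12777)   [reduce mod 12777]
reciprocity: (3207/12777) = +1·(12777/3207) since 3207 mod 4 = 3, 12777 mod 4 = 1; sign now -1
(12777/3207) = (3156/3207)   [reduce mod 3207]
3156 = 2^2·789; (2/3207) = +1 since 3207 mod 8 = 7, so (3156/3207) = (+1)^2·(789/3207); sign now -1
reciprocity: (789/3207) = +1·(3207/789) since 789 mod 4 = 1, 3207 mod 4 = 3; sign now -1
(3207/789) = (51/789)   [reduce mod 789]
reciprocity: (51/789) = +1·(789/51) since 51 mod 4 = 3, 789 mod 4 = 1; sign now -1
(789/51) = (24/51)   [reduce mod 51]
24 = 2^3·3; (2/51) = -1 since 51 mod 8 = 3, so (24/51) = (-1)^3·(3/51); sign now +1
reciprocity: (3/51) = -1·(51/3) since 3 mod 4 = 3, 51 mod 4 = 3; sign now -1
(51/3) = (0/3)   [reduce mod 3]
(0/3) = 0   [gcd(a, n) > 1]; final value = 0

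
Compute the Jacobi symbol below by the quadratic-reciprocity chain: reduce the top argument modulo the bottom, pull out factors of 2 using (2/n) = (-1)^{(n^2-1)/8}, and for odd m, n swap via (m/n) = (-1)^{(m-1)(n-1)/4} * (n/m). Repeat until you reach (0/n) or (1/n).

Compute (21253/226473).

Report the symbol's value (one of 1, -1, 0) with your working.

reciprocity: (21253/226473) = +1·(226473/21253) since 21253 mod 4 = 1, 226473 mod 4 = 1; sign now +1
(226473/21253) = (13943/21253)   [reduce mod 21253]
reciprocity: (13943/21253) = +1·(21253/13943) since 13943 mod 4 = 3, 21253 mod 4 = 1; sign now +1
(21253/13943) = (7310/13943)   [reduce mod 13943]
7310 = 2^1·3655; (2/13943) = +1 since 13943 mod 8 = 7, so (7310/13943) = (+1)^1·(3655/13943); sign now +1
reciprocity: (3655/13943) = -1·(13943/3655) since 3655 mod 4 = 3, 13943 mod 4 = 3; sign now -1
(13943/3655) = (2978/3655)   [reduce mod 3655]
2978 = 2^1·1489; (2/3655) = +1 since 3655 mod 8 = 7, so (2978/3655) = (+1)^1·(1489/3655); sign now -1
reciprocity: (1489/3655) = +1·(3655/1489) since 1489 mod 4 = 1, 3655 mod 4 = 3; sign now -1
(3655/1489) = (677/1489)   [reduce mod 1489]
reciprocity: (677/1489) = +1·(1489/677) since 677 mod 4 = 1, 1489 mod 4 = 1; sign now -1
(1489/677) = (135/677)   [reduce mod 677]
reciprocity: (135/677) = +1·(677/135) since 135 mod 4 = 3, 677 mod 4 = 1; sign now -1
(677/135) = (2/135)   [reduce mod 135]
2 = 2^1·1; (2/135) = +1 since 135 mod 8 = 7, so (2/135) = (+1)^1·(1/135); sign now -1
(1/135) = 1; final value = sign = -1

-1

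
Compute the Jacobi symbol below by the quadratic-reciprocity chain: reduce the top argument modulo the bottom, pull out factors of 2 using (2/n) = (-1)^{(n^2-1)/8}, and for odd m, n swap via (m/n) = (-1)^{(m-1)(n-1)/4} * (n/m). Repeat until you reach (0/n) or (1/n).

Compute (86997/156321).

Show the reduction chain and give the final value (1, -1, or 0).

reciprocity: (86997/156321) = +1·(156321/86997) since 86997 mod 4 = 1, 156321 mod 4 = 1; sign now +1
(156321/86997) = (69324/86997)   [reduce mod 86997]
69324 = 2^2·17331; (2/86997) = -1 since 86997 mod 8 = 5, so (69324/86997) = (-1)^2·(17331/86997); sign now +1
reciprocity: (17331/86997) = +1·(86997/17331) since 17331 mod 4 = 3, 86997 mod 4 = 1; sign now +1
(86997/17331) = (342/17331)   [reduce mod 17331]
342 = 2^1·171; (2/17331) = -1 since 17331 mod 8 = 3, so (342/17331) = (-1)^1·(171/17331); sign now -1
reciprocity: (171/17331) = -1·(17331/171) since 171 mod 4 = 3, 17331 mod 4 = 3; sign now +1
(17331/171) = (60/171)   [reduce mod 171]
60 = 2^2·15; (2/171) = -1 since 171 mod 8 = 3, so (60/171) = (-1)^2·(15/171); sign now +1
reciprocity: (15/171) = -1·(171/15) since 15 mod 4 = 3, 171 mod 4 = 3; sign now -1
(171/15) = (6/15)   [reduce mod 15]
6 = 2^1·3; (2/15) = +1 since 15 mod 8 = 7, so (6/15) = (+1)^1·(3/15); sign now -1
reciprocity: (3/15) = -1·(15/3) since 3 mod 4 = 3, 15 mod 4 = 3; sign now +1
(15/3) = (0/3)   [reduce mod 3]
(0/3) = 0   [gcd(a, n) > 1]; final value = 0

0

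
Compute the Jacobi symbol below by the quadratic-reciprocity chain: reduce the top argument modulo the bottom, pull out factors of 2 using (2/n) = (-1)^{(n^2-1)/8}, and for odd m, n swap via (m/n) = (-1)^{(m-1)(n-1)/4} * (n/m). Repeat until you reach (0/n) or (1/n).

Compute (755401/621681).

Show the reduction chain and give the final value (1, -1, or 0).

(755401/621681): 755401 mod 621681 = 133720, so (755401/621681) = (133720/621681)
factor out 2^3: 133720 = 2^3·16715; with 621681 mod 8 = 1, (2/621681) = +1; sign now +1; continue with (16715/621681)
flip (16715/621681) -> (621681/16715): both odd, 16715 mod 4 = 3, 621681 mod 4 = 1, so the flip contributes +1; sign now +1
(621681/16715): 621681 mod 16715 = 3226, so (621681/16715) = (3226/16715)
factor out 2^1: 3226 = 2^1·1613; with 16715 mod 8 = 3, (2/16715) = -1; sign now -1; continue with (1613/16715)
flip (1613/16715) -> (16715/1613): both odd, 1613 mod 4 = 1, 16715 mod 4 = 3, so the flip contributes +1; sign now -1
(16715/1613): 16715 mod 1613 = 585, so (16715/1613) = (585/1613)
flip (585/1613) -> (1613/585): both odd, 585 mod 4 = 1, 1613 mod 4 = 1, so the flip contributes +1; sign now -1
(1613/585): 1613 mod 585 = 443, so (1613/585) = (443/585)
flip (443/585) -> (585/443): both odd, 443 mod 4 = 3, 585 mod 4 = 1, so the flip contributes +1; sign now -1
(585/443): 585 mod 443 = 142, so (585/443) = (142/443)
factor out 2^1: 142 = 2^1·71; with 443 mod 8 = 3, (2/443) = -1; sign now +1; continue with (71/443)
flip (71/443) -> (443/71): both odd, 71 mod 4 = 3, 443 mod 4 = 3, so the flip contributes -1; sign now -1
(443/71): 443 mod 71 = 17, so (443/71) = (17/71)
flip (17/71) -> (71/17): both odd, 17 mod 4 = 1, 71 mod 4 = 3, so the flip contributes +1; sign now -1
(71/17): 71 mod 17 = 3, so (71/17) = (3/17)
flip (3/17) -> (17/3): both odd, 3 mod 4 = 3, 17 mod 4 = 1, so the flip contributes +1; sign now -1
(17/3): 17 mod 3 = 2, so (17/3) = (2/3)
factor out 2^1: 2 = 2^1·1; with 3 mod 8 = 3, (2/3) = -1; sign now +1; continue with (1/3)
reached (1/3) = 1, so the symbol is +1

1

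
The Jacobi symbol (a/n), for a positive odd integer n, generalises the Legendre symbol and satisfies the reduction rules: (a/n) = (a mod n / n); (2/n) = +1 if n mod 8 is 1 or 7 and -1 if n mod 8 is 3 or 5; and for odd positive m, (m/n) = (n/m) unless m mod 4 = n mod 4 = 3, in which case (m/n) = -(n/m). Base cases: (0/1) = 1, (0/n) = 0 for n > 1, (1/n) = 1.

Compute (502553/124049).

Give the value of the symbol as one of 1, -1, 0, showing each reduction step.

(502553/124049) = (6357/124049)   [reduce mod 124049]
reciprocity: (6357/124049) = +1·(124049/6357) since 6357 mod 4 = 1, 124049 mod 4 = 1; sign now +1
(124049/6357) = (3266/6357)   [reduce mod 6357]
3266 = 2^1·1633; (2/6357) = -1 since 6357 mod 8 = 5, so (3266/6357) = (-1)^1·(1633/6357); sign now -1
reciprocity: (1633/6357) = +1·(6357/1633) since 1633 mod 4 = 1, 6357 mod 4 = 1; sign now -1
(6357/1633) = (1458/1633)   [reduce mod 1633]
1458 = 2^1·729; (2/1633) = +1 since 1633 mod 8 = 1, so (1458/1633) = (+1)^1·(729/1633); sign now -1
reciprocity: (729/1633) = +1·(1633/729) since 729 mod 4 = 1, 1633 mod 4 = 1; sign now -1
(1633/729) = (175/729)   [reduce mod 729]
reciprocity: (175/729) = +1·(729/175) since 175 mod 4 = 3, 729 mod 4 = 1; sign now -1
(729/175) = (29/175)   [reduce mod 175]
reciprocity: (29/175) = +1·(175/29) since 29 mod 4 = 1, 175 mod 4 = 3; sign now -1
(175/29) = (1/29)   [reduce mod 29]
(1/29) = 1; final value = sign = -1

-1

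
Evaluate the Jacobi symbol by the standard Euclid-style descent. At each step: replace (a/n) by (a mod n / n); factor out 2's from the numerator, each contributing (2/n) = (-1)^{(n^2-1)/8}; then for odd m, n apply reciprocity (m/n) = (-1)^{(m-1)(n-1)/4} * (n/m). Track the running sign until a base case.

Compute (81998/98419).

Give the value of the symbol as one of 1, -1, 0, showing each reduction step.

1

factor out 2^1: 81998 = 2^1·40999; with 98419 mod 8 = 3, (2/98419) = -1; sign now -1; continue with (40999/98419)
flip (40999/98419) -> (98419/40999): both odd, 40999 mod 4 = 3, 98419 mod 4 = 3, so the flip contributes -1; sign now +1
(98419/40999): 98419 mod 40999 = 16421, so (98419/40999) = (16421/40999)
flip (16421/40999) -> (40999/16421): both odd, 16421 mod 4 = 1, 40999 mod 4 = 3, so the flip contributes +1; sign now +1
(40999/16421): 40999 mod 16421 = 8157, so (40999/16421) = (8157/16421)
flip (8157/16421) -> (16421/8157): both odd, 8157 mod 4 = 1, 16421 mod 4 = 1, so the flip contributes +1; sign now +1
(16421/8157): 16421 mod 8157 = 107, so (16421/8157) = (107/8157)
flip (107/8157) -> (8157/107): both odd, 107 mod 4 = 3, 8157 mod 4 = 1, so the flip contributes +1; sign now +1
(8157/107): 8157 mod 107 = 25, so (8157/107) = (25/107)
flip (25/107) -> (107/25): both odd, 25 mod 4 = 1, 107 mod 4 = 3, so the flip contributes +1; sign now +1
(107/25): 107 mod 25 = 7, so (107/25) = (7/25)
flip (7/25) -> (25/7): both odd, 7 mod 4 = 3, 25 mod 4 = 1, so the flip contributes +1; sign now +1
(25/7): 25 mod 7 = 4, so (25/7) = (4/7)
factor out 2^2: 4 = 2^2·1; with 7 mod 8 = 7, (2/7) = +1; sign now +1; continue with (1/7)
reached (1/7) = 1, so the symbol is +1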